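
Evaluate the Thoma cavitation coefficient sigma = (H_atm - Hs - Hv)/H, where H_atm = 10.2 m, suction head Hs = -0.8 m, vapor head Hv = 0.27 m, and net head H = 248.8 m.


sigma = (10.2 - (-0.8) - 0.27) / 248.8 = 0.0431


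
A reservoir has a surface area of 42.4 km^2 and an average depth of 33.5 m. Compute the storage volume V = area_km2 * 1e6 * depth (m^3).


V = 42.4 * 1e6 * 33.5 = 1.4204e+09 m^3


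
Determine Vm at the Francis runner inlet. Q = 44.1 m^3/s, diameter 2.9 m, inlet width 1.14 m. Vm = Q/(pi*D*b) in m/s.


Vm = 44.1 / (pi * 2.9 * 1.14) = 4.2461 m/s


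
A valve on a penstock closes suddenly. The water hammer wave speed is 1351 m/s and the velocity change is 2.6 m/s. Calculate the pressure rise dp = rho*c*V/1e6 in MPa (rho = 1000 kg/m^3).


dp = 1000 * 1351 * 2.6 / 1e6 = 3.5126 MPa


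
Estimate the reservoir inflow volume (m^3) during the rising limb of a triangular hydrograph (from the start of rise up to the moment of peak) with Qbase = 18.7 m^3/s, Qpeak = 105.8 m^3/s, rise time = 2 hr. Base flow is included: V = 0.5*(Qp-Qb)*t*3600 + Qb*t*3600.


V = 0.5*(105.8 - 18.7)*2*3600 + 18.7*2*3600 = 448200.0000 m^3


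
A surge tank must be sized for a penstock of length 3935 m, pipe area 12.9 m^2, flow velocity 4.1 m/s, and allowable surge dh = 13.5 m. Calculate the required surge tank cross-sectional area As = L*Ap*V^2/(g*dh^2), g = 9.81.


As = 3935 * 12.9 * 4.1^2 / (9.81 * 13.5^2) = 477.2716 m^2


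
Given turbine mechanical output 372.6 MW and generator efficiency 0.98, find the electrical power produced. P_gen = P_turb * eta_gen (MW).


P_gen = 372.6 * 0.98 = 365.1480 MW


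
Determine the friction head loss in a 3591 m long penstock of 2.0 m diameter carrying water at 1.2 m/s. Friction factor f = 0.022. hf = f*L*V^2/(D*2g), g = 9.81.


hf = 0.022 * 3591 * 1.2^2 / (2.0 * 2 * 9.81) = 2.8992 m


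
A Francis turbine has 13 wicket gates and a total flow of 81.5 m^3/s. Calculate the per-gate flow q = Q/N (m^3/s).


q = 81.5 / 13 = 6.2692 m^3/s


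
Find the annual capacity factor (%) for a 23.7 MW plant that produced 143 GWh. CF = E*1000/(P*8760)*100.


CF = 143 * 1000 / (23.7 * 8760) * 100 = 68.8785 %


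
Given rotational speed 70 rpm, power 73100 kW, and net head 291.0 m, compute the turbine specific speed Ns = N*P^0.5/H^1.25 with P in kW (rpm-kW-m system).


Ns = 70 * 73100^0.5 / 291.0^1.25 = 15.7467


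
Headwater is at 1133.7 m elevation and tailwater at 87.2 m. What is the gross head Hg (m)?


Hg = 1133.7 - 87.2 = 1046.5000 m


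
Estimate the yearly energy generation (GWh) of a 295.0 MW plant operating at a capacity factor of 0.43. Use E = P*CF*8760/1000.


E = 295.0 * 0.43 * 8760 / 1000 = 1111.2060 GWh


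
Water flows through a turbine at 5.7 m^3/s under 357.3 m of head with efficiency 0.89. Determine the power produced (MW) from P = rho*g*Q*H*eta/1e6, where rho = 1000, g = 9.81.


P = 1000 * 9.81 * 5.7 * 357.3 * 0.89 / 1e6 = 17.7814 MW


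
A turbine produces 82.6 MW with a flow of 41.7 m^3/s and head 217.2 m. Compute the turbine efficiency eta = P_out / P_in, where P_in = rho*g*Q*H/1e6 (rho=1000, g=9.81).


P_in = 1000 * 9.81 * 41.7 * 217.2 / 1e6 = 88.8515 MW
eta = 82.6 / 88.8515 = 0.9296


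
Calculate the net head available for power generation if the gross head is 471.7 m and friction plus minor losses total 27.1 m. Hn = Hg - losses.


Hn = 471.7 - 27.1 = 444.6000 m


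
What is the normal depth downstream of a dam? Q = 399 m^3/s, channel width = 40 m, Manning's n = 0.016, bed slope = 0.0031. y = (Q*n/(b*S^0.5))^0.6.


y = (399 * 0.016 / (40 * 0.0031^0.5))^0.6 = 1.8811 m


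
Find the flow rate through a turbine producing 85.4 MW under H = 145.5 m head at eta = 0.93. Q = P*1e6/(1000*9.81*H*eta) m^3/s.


Q = 85.4 * 1e6 / (1000 * 9.81 * 145.5 * 0.93) = 64.3344 m^3/s


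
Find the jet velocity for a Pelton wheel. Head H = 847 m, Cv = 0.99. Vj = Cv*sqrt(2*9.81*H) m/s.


Vj = 0.99 * sqrt(2*9.81*847) = 127.6223 m/s


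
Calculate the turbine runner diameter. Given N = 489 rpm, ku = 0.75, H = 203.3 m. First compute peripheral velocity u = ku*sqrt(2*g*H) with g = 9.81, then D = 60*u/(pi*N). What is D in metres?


u = 0.75 * sqrt(2*9.81*203.3) = 47.3674 m/s
D = 60 * 47.3674 / (pi * 489) = 1.8500 m


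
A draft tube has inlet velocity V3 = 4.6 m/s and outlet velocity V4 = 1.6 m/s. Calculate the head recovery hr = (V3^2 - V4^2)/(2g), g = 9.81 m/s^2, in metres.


hr = (4.6^2 - 1.6^2) / (2*9.81) = 0.9480 m


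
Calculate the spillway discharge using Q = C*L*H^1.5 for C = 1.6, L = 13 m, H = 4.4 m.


Q = 1.6 * 13 * 4.4^1.5 = 191.9740 m^3/s


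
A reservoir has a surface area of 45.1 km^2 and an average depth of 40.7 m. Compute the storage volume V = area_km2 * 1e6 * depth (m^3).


V = 45.1 * 1e6 * 40.7 = 1.8356e+09 m^3


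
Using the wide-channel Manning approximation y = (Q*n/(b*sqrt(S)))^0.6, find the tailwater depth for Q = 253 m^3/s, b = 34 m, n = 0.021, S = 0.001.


y = (253 * 0.021 / (34 * 0.001^0.5))^0.6 = 2.6081 m


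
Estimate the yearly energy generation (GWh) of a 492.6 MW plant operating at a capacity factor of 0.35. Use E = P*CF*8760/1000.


E = 492.6 * 0.35 * 8760 / 1000 = 1510.3116 GWh


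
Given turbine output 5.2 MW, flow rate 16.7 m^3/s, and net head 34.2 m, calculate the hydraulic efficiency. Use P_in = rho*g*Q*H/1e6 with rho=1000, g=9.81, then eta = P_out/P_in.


P_in = 1000 * 9.81 * 16.7 * 34.2 / 1e6 = 5.6029 MW
eta = 5.2 / 5.6029 = 0.9281


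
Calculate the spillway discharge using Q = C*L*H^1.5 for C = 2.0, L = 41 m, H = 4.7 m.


Q = 2.0 * 41 * 4.7^1.5 = 835.5273 m^3/s


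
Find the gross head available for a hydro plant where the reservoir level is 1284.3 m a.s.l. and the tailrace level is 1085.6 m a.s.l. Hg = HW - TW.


Hg = 1284.3 - 1085.6 = 198.7000 m


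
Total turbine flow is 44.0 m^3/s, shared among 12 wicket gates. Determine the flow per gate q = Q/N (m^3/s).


q = 44.0 / 12 = 3.6667 m^3/s


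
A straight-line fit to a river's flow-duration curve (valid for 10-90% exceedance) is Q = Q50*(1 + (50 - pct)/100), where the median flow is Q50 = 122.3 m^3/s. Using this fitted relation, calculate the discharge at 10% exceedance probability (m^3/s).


Q = 122.3 * (1 + (50 - 10)/100) = 171.2200 m^3/s


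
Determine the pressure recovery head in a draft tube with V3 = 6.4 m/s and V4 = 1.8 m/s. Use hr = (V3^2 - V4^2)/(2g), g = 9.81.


hr = (6.4^2 - 1.8^2) / (2*9.81) = 1.9225 m


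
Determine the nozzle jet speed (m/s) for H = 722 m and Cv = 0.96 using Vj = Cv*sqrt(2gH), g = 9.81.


Vj = 0.96 * sqrt(2*9.81*722) = 114.2587 m/s


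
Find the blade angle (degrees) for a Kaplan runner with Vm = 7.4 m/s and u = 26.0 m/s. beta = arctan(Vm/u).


beta = arctan(7.4 / 26.0) = 15.8872 degrees


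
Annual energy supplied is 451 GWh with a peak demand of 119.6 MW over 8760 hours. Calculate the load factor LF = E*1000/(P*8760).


LF = 451 * 1000 / (119.6 * 8760) = 0.4305


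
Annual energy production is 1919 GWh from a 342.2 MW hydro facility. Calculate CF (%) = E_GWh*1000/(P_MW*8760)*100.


CF = 1919 * 1000 / (342.2 * 8760) * 100 = 64.0163 %


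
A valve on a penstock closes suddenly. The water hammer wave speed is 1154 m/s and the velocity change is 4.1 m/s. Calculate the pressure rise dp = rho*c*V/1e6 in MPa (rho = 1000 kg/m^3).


dp = 1000 * 1154 * 4.1 / 1e6 = 4.7314 MPa


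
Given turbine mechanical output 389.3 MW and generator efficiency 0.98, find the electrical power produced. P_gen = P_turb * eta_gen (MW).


P_gen = 389.3 * 0.98 = 381.5140 MW


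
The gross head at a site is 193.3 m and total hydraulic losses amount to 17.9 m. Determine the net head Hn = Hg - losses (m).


Hn = 193.3 - 17.9 = 175.4000 m


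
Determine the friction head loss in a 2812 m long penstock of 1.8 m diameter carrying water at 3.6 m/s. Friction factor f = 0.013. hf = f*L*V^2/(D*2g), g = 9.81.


hf = 0.013 * 2812 * 3.6^2 / (1.8 * 2 * 9.81) = 13.4150 m


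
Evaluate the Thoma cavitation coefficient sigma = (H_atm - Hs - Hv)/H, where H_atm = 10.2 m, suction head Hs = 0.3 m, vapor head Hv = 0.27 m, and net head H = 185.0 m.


sigma = (10.2 - 0.3 - 0.27) / 185.0 = 0.0521


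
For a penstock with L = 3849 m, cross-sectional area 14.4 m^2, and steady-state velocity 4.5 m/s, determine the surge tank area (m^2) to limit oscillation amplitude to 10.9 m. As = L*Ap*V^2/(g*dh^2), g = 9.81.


As = 3849 * 14.4 * 4.5^2 / (9.81 * 10.9^2) = 962.9715 m^2


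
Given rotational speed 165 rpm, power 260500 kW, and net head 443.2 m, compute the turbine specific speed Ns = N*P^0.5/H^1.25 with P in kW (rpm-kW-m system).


Ns = 165 * 260500^0.5 / 443.2^1.25 = 41.4131


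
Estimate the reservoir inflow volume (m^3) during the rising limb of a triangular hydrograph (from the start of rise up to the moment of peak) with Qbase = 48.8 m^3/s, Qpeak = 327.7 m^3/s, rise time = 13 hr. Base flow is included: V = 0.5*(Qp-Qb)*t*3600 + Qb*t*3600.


V = 0.5*(327.7 - 48.8)*13*3600 + 48.8*13*3600 = 8.8101e+06 m^3


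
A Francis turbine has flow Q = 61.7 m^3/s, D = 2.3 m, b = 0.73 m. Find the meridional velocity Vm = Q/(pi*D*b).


Vm = 61.7 / (pi * 2.3 * 0.73) = 11.6973 m/s


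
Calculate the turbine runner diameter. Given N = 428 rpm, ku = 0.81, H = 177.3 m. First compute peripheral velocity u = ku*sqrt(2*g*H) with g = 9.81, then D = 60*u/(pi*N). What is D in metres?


u = 0.81 * sqrt(2*9.81*177.3) = 47.7737 m/s
D = 60 * 47.7737 / (pi * 428) = 2.1318 m


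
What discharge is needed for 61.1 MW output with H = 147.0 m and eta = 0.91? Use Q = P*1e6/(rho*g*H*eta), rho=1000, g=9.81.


Q = 61.1 * 1e6 / (1000 * 9.81 * 147.0 * 0.91) = 46.5601 m^3/s


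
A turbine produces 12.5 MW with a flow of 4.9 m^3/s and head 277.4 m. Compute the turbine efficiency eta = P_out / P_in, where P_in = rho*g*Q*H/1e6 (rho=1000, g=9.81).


P_in = 1000 * 9.81 * 4.9 * 277.4 / 1e6 = 13.3343 MW
eta = 12.5 / 13.3343 = 0.9374


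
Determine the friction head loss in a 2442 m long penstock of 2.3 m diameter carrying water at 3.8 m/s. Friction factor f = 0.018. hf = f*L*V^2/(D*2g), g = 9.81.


hf = 0.018 * 2442 * 3.8^2 / (2.3 * 2 * 9.81) = 14.0656 m


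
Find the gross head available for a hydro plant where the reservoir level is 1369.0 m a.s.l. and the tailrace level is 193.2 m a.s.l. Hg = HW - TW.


Hg = 1369.0 - 193.2 = 1175.8000 m


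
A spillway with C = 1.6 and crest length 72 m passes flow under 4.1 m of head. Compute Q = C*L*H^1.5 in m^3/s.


Q = 1.6 * 72 * 4.1^1.5 = 956.3751 m^3/s


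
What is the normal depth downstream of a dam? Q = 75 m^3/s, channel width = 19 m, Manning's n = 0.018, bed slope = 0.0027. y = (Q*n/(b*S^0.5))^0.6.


y = (75 * 0.018 / (19 * 0.0027^0.5))^0.6 = 1.2065 m


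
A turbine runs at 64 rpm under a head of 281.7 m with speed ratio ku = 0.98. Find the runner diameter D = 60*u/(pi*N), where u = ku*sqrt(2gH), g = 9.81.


u = 0.98 * sqrt(2*9.81*281.7) = 72.8566 m/s
D = 60 * 72.8566 / (pi * 64) = 21.7415 m


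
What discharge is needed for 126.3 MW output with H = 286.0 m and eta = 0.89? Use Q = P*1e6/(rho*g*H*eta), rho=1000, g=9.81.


Q = 126.3 * 1e6 / (1000 * 9.81 * 286.0 * 0.89) = 50.5799 m^3/s


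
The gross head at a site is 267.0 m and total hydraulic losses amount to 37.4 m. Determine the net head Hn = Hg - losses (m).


Hn = 267.0 - 37.4 = 229.6000 m


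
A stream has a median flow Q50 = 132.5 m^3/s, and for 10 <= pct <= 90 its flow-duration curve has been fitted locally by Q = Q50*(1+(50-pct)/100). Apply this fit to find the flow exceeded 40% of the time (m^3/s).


Q = 132.5 * (1 + (50 - 40)/100) = 145.7500 m^3/s


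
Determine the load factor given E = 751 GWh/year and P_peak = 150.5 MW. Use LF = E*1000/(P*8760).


LF = 751 * 1000 / (150.5 * 8760) = 0.5696


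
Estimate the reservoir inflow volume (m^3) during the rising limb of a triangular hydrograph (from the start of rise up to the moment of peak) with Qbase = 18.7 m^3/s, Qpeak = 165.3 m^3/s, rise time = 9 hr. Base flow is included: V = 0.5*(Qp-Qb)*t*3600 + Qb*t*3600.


V = 0.5*(165.3 - 18.7)*9*3600 + 18.7*9*3600 = 2.9808e+06 m^3


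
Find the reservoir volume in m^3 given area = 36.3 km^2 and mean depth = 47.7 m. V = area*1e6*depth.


V = 36.3 * 1e6 * 47.7 = 1.7315e+09 m^3


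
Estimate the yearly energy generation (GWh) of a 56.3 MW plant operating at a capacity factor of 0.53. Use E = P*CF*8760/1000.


E = 56.3 * 0.53 * 8760 / 1000 = 261.3896 GWh


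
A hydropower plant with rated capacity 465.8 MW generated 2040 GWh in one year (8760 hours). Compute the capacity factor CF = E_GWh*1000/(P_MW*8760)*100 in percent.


CF = 2040 * 1000 / (465.8 * 8760) * 100 = 49.9950 %


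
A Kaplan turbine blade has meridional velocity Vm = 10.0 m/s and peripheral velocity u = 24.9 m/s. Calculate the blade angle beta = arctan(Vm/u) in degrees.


beta = arctan(10.0 / 24.9) = 21.8807 degrees


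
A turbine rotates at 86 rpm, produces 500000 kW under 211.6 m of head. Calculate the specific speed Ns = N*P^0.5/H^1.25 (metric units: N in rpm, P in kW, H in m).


Ns = 86 * 500000^0.5 / 211.6^1.25 = 75.3510


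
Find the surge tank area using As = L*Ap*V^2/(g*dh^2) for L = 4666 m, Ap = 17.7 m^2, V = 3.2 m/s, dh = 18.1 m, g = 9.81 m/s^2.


As = 4666 * 17.7 * 3.2^2 / (9.81 * 18.1^2) = 263.1430 m^2


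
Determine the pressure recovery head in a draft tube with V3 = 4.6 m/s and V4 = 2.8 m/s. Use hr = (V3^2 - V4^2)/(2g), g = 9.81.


hr = (4.6^2 - 2.8^2) / (2*9.81) = 0.6789 m


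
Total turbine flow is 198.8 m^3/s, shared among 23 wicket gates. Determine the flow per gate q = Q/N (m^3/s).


q = 198.8 / 23 = 8.6435 m^3/s


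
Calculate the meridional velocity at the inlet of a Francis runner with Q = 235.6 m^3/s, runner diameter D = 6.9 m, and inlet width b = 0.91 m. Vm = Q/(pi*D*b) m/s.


Vm = 235.6 / (pi * 6.9 * 0.91) = 11.9436 m/s


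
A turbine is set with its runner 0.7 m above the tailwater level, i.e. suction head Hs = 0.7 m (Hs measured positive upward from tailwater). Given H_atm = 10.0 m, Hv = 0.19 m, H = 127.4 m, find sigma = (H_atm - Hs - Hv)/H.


sigma = (10.0 - 0.7 - 0.19) / 127.4 = 0.0715


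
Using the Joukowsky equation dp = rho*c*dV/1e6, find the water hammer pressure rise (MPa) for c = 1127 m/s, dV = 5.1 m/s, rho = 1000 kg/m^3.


dp = 1000 * 1127 * 5.1 / 1e6 = 5.7477 MPa


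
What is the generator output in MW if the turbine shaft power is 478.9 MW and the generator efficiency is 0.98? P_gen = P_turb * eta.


P_gen = 478.9 * 0.98 = 469.3220 MW


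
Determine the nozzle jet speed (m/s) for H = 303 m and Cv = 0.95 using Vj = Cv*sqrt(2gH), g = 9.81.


Vj = 0.95 * sqrt(2*9.81*303) = 73.2478 m/s


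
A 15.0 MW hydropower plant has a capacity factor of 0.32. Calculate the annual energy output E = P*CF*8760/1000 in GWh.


E = 15.0 * 0.32 * 8760 / 1000 = 42.0480 GWh


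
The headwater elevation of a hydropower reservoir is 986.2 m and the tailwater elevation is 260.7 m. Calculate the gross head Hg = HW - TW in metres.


Hg = 986.2 - 260.7 = 725.5000 m


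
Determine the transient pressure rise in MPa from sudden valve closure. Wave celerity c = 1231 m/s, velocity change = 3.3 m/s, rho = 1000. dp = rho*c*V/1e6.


dp = 1000 * 1231 * 3.3 / 1e6 = 4.0623 MPa


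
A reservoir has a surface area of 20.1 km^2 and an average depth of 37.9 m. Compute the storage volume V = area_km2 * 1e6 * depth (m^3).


V = 20.1 * 1e6 * 37.9 = 7.6179e+08 m^3


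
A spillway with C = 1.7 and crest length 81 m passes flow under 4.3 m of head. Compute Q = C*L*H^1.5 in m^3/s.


Q = 1.7 * 81 * 4.3^1.5 = 1227.8254 m^3/s


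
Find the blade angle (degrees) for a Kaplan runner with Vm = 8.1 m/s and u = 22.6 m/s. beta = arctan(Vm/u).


beta = arctan(8.1 / 22.6) = 19.7180 degrees


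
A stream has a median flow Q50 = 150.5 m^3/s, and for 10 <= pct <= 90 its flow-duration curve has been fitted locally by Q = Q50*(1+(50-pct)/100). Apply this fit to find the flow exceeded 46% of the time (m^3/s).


Q = 150.5 * (1 + (50 - 46)/100) = 156.5200 m^3/s


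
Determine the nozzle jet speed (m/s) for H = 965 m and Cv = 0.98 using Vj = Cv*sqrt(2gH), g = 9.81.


Vj = 0.98 * sqrt(2*9.81*965) = 134.8464 m/s


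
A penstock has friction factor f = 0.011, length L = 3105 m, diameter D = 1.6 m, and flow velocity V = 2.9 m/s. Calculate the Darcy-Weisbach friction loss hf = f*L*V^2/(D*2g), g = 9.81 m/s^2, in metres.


hf = 0.011 * 3105 * 2.9^2 / (1.6 * 2 * 9.81) = 9.1502 m


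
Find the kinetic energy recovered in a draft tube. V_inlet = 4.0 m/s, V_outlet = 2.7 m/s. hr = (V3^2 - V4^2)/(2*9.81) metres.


hr = (4.0^2 - 2.7^2) / (2*9.81) = 0.4439 m


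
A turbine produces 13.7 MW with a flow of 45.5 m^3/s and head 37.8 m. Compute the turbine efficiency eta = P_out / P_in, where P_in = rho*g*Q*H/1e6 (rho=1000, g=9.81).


P_in = 1000 * 9.81 * 45.5 * 37.8 / 1e6 = 16.8722 MW
eta = 13.7 / 16.8722 = 0.8120


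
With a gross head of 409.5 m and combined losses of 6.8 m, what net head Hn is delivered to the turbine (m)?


Hn = 409.5 - 6.8 = 402.7000 m


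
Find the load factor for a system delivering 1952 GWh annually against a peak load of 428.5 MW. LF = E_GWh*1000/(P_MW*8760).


LF = 1952 * 1000 / (428.5 * 8760) = 0.5200


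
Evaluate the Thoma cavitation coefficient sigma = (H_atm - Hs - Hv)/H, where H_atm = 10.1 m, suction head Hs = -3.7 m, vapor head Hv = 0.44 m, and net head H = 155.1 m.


sigma = (10.1 - (-3.7) - 0.44) / 155.1 = 0.0861


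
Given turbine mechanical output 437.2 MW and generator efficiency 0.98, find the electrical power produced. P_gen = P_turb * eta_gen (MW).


P_gen = 437.2 * 0.98 = 428.4560 MW


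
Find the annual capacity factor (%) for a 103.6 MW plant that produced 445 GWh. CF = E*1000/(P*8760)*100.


CF = 445 * 1000 / (103.6 * 8760) * 100 = 49.0339 %


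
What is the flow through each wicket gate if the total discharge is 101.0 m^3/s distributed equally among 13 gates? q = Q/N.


q = 101.0 / 13 = 7.7692 m^3/s


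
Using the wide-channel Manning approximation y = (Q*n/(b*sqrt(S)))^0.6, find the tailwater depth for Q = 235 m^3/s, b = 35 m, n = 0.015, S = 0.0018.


y = (235 * 0.015 / (35 * 0.0018^0.5))^0.6 = 1.6799 m


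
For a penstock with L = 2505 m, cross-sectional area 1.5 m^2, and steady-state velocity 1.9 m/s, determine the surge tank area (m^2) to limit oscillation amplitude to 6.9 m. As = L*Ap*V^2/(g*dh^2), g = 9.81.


As = 2505 * 1.5 * 1.9^2 / (9.81 * 6.9^2) = 29.0428 m^2


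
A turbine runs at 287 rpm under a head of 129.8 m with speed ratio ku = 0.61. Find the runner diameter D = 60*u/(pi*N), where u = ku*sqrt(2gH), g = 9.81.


u = 0.61 * sqrt(2*9.81*129.8) = 30.7834 m/s
D = 60 * 30.7834 / (pi * 287) = 2.0485 m


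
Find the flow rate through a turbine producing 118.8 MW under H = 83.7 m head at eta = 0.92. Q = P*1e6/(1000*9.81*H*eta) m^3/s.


Q = 118.8 * 1e6 / (1000 * 9.81 * 83.7 * 0.92) = 157.2657 m^3/s


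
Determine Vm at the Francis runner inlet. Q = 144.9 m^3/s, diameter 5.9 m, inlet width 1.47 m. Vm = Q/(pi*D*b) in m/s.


Vm = 144.9 / (pi * 5.9 * 1.47) = 5.3180 m/s


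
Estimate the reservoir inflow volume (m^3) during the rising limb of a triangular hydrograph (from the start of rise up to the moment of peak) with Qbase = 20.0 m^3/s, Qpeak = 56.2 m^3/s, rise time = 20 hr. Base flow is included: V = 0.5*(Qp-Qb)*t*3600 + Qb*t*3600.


V = 0.5*(56.2 - 20.0)*20*3600 + 20.0*20*3600 = 2.7432e+06 m^3


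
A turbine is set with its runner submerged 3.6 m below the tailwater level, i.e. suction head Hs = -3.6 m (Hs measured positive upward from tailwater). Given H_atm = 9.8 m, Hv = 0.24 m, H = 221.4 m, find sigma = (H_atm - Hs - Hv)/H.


sigma = (9.8 - (-3.6) - 0.24) / 221.4 = 0.0594


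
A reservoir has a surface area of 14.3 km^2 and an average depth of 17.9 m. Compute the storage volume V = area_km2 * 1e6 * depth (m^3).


V = 14.3 * 1e6 * 17.9 = 2.5597e+08 m^3


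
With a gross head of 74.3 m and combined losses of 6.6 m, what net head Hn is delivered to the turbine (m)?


Hn = 74.3 - 6.6 = 67.7000 m


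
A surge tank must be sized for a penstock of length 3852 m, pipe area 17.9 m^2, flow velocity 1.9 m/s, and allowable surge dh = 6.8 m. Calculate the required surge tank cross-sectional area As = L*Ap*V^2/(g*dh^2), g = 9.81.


As = 3852 * 17.9 * 1.9^2 / (9.81 * 6.8^2) = 548.7312 m^2


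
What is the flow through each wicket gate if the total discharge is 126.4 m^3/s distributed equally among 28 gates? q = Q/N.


q = 126.4 / 28 = 4.5143 m^3/s


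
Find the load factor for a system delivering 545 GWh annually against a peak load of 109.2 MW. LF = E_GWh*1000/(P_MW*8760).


LF = 545 * 1000 / (109.2 * 8760) = 0.5697


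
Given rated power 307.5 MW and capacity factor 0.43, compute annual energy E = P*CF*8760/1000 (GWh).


E = 307.5 * 0.43 * 8760 / 1000 = 1158.2910 GWh


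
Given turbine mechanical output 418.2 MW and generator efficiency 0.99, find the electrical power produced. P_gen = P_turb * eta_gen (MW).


P_gen = 418.2 * 0.99 = 414.0180 MW


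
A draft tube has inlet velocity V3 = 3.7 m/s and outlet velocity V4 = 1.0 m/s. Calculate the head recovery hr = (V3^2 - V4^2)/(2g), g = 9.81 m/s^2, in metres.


hr = (3.7^2 - 1.0^2) / (2*9.81) = 0.6468 m


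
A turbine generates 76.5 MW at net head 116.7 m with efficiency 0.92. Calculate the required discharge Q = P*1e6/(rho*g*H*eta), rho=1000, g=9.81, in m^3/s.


Q = 76.5 * 1e6 / (1000 * 9.81 * 116.7 * 0.92) = 72.6330 m^3/s


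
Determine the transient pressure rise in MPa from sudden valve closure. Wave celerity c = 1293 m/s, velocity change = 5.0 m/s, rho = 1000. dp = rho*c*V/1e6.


dp = 1000 * 1293 * 5.0 / 1e6 = 6.4650 MPa


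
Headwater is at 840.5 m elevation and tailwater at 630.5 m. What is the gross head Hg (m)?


Hg = 840.5 - 630.5 = 210.0000 m


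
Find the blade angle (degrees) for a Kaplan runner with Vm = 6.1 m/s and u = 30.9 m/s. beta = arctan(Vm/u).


beta = arctan(6.1 / 30.9) = 11.1672 degrees


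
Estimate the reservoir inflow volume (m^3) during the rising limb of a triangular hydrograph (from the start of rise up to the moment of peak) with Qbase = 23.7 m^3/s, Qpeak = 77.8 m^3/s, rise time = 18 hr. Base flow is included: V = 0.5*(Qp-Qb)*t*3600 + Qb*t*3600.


V = 0.5*(77.8 - 23.7)*18*3600 + 23.7*18*3600 = 3.2886e+06 m^3


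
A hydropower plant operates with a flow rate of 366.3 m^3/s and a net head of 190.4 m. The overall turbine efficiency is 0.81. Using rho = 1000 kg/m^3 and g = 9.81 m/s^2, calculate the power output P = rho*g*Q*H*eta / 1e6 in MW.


P = 1000 * 9.81 * 366.3 * 190.4 * 0.81 / 1e6 = 554.1890 MW


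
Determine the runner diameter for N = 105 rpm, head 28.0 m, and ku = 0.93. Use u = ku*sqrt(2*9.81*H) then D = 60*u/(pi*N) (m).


u = 0.93 * sqrt(2*9.81*28.0) = 21.7977 m/s
D = 60 * 21.7977 / (pi * 105) = 3.9648 m


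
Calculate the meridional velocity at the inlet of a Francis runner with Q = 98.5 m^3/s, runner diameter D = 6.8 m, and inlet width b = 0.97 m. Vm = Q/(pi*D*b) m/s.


Vm = 98.5 / (pi * 6.8 * 0.97) = 4.7534 m/s


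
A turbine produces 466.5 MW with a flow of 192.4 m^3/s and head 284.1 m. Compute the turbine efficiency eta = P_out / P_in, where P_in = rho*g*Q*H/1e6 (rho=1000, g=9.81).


P_in = 1000 * 9.81 * 192.4 * 284.1 / 1e6 = 536.2228 MW
eta = 466.5 / 536.2228 = 0.8700


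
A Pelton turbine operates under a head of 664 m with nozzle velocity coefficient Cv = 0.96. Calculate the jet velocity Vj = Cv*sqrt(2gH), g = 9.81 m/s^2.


Vj = 0.96 * sqrt(2*9.81*664) = 109.5733 m/s


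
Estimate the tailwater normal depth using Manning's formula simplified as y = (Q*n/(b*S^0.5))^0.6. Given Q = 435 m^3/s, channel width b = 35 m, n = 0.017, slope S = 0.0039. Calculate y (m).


y = (435 * 0.017 / (35 * 0.0039^0.5))^0.6 = 2.0778 m


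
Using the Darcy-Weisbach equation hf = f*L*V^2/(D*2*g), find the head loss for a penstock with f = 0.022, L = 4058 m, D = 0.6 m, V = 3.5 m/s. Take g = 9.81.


hf = 0.022 * 4058 * 3.5^2 / (0.6 * 2 * 9.81) = 92.9010 m


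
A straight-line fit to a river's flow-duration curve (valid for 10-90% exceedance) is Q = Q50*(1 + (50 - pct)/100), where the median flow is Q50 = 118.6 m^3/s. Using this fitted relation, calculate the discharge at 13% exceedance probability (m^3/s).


Q = 118.6 * (1 + (50 - 13)/100) = 162.4820 m^3/s


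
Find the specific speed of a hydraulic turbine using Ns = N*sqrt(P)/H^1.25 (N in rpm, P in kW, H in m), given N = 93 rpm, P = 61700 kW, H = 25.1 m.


Ns = 93 * 61700^0.5 / 25.1^1.25 = 411.1813


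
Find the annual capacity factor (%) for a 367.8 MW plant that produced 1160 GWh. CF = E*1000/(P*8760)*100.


CF = 1160 * 1000 / (367.8 * 8760) * 100 = 36.0033 %


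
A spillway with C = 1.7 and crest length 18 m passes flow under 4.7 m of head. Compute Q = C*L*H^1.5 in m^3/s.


Q = 1.7 * 18 * 4.7^1.5 = 311.7943 m^3/s


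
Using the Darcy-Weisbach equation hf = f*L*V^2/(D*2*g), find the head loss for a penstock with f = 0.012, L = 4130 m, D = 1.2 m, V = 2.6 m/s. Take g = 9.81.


hf = 0.012 * 4130 * 2.6^2 / (1.2 * 2 * 9.81) = 14.2298 m


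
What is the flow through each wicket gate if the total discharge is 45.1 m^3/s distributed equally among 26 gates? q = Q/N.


q = 45.1 / 26 = 1.7346 m^3/s


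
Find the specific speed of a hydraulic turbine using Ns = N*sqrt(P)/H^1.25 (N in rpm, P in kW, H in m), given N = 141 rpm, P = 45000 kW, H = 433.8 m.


Ns = 141 * 45000^0.5 / 433.8^1.25 = 15.1082


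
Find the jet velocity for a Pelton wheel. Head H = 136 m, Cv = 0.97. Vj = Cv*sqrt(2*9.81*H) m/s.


Vj = 0.97 * sqrt(2*9.81*136) = 50.1061 m/s


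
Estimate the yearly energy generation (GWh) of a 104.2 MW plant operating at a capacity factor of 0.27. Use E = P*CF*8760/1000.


E = 104.2 * 0.27 * 8760 / 1000 = 246.4538 GWh


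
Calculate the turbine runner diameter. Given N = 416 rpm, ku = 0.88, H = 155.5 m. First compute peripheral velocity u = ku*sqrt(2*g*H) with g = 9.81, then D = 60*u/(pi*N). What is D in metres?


u = 0.88 * sqrt(2*9.81*155.5) = 48.6068 m/s
D = 60 * 48.6068 / (pi * 416) = 2.2315 m


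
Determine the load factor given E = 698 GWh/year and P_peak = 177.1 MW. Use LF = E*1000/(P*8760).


LF = 698 * 1000 / (177.1 * 8760) = 0.4499


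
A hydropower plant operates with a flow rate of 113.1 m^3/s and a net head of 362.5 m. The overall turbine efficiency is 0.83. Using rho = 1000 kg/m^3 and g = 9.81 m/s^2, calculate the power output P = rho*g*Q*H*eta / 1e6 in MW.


P = 1000 * 9.81 * 113.1 * 362.5 * 0.83 / 1e6 = 333.8241 MW


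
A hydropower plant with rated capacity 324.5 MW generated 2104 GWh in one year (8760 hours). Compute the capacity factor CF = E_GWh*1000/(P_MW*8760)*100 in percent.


CF = 2104 * 1000 / (324.5 * 8760) * 100 = 74.0162 %


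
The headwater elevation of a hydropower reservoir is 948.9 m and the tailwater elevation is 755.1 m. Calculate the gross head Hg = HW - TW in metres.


Hg = 948.9 - 755.1 = 193.8000 m


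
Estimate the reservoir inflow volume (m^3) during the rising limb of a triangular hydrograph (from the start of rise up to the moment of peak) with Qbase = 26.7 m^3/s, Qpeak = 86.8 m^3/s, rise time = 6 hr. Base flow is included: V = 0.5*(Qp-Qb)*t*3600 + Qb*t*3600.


V = 0.5*(86.8 - 26.7)*6*3600 + 26.7*6*3600 = 1.2258e+06 m^3


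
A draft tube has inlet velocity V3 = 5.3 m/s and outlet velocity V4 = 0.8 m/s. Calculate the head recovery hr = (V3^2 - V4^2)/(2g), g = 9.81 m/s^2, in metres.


hr = (5.3^2 - 0.8^2) / (2*9.81) = 1.3991 m


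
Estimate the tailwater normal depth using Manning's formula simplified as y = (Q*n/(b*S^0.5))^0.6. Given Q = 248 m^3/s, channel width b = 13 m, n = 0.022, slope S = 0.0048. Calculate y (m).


y = (248 * 0.022 / (13 * 0.0048^0.5))^0.6 = 2.9470 m


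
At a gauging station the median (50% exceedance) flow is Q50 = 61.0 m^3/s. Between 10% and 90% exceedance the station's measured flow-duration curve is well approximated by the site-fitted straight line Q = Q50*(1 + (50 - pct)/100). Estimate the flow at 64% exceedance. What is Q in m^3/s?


Q = 61.0 * (1 + (50 - 64)/100) = 52.4600 m^3/s


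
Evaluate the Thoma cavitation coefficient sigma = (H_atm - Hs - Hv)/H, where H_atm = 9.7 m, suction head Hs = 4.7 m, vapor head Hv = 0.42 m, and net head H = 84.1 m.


sigma = (9.7 - 4.7 - 0.42) / 84.1 = 0.0545


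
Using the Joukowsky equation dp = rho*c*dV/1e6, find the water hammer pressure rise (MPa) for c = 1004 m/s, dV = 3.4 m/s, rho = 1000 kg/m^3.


dp = 1000 * 1004 * 3.4 / 1e6 = 3.4136 MPa


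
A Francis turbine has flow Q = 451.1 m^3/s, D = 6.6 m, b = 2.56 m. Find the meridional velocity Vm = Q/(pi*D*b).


Vm = 451.1 / (pi * 6.6 * 2.56) = 8.4984 m/s


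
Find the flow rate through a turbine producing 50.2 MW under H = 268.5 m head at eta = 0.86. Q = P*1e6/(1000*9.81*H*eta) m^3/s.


Q = 50.2 * 1e6 / (1000 * 9.81 * 268.5 * 0.86) = 22.1611 m^3/s


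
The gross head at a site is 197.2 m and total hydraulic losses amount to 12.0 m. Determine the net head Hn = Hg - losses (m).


Hn = 197.2 - 12.0 = 185.2000 m


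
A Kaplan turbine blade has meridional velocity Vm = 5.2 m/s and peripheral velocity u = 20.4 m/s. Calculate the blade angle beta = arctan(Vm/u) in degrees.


beta = arctan(5.2 / 20.4) = 14.3003 degrees


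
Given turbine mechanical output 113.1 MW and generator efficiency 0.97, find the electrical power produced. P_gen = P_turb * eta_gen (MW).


P_gen = 113.1 * 0.97 = 109.7070 MW


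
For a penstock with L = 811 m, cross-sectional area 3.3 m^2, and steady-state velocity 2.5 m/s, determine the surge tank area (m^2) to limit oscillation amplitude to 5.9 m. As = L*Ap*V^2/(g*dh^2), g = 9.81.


As = 811 * 3.3 * 2.5^2 / (9.81 * 5.9^2) = 48.9826 m^2


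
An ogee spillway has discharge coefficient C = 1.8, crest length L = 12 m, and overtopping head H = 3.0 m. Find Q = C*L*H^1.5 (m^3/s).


Q = 1.8 * 12 * 3.0^1.5 = 112.2369 m^3/s


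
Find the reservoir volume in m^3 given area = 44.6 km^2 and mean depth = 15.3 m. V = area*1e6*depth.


V = 44.6 * 1e6 * 15.3 = 6.8238e+08 m^3


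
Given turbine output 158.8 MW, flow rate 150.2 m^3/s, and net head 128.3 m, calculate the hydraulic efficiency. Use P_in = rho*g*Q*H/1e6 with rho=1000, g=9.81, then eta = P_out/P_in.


P_in = 1000 * 9.81 * 150.2 * 128.3 / 1e6 = 189.0452 MW
eta = 158.8 / 189.0452 = 0.8400


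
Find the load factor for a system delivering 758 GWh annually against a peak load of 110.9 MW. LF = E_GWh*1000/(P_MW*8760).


LF = 758 * 1000 / (110.9 * 8760) = 0.7802


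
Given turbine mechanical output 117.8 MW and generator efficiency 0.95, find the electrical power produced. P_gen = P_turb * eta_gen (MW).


P_gen = 117.8 * 0.95 = 111.9100 MW


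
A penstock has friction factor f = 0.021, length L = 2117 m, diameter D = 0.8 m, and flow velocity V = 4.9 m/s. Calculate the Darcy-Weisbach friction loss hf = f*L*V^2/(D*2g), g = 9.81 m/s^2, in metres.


hf = 0.021 * 2117 * 4.9^2 / (0.8 * 2 * 9.81) = 68.0054 m


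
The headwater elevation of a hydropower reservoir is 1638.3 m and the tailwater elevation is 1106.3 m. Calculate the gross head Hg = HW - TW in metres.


Hg = 1638.3 - 1106.3 = 532.0000 m


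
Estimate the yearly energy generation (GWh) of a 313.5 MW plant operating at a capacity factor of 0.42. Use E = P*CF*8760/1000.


E = 313.5 * 0.42 * 8760 / 1000 = 1153.4292 GWh


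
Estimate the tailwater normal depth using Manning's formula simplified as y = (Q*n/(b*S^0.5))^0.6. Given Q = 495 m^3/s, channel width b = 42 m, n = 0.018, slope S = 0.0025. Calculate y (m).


y = (495 * 0.018 / (42 * 0.0025^0.5))^0.6 = 2.3801 m


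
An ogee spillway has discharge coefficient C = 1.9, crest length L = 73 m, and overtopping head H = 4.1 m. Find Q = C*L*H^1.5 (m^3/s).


Q = 1.9 * 73 * 4.1^1.5 = 1151.4690 m^3/s


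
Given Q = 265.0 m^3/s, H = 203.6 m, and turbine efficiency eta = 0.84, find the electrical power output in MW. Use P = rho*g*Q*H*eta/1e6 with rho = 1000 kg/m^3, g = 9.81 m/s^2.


P = 1000 * 9.81 * 265.0 * 203.6 * 0.84 / 1e6 = 444.6025 MW


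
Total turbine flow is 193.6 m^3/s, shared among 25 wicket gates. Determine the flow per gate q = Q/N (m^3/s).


q = 193.6 / 25 = 7.7440 m^3/s


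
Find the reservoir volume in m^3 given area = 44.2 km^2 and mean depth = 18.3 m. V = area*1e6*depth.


V = 44.2 * 1e6 * 18.3 = 8.0886e+08 m^3


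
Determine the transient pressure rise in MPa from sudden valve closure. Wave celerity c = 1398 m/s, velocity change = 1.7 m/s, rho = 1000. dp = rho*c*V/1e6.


dp = 1000 * 1398 * 1.7 / 1e6 = 2.3766 MPa


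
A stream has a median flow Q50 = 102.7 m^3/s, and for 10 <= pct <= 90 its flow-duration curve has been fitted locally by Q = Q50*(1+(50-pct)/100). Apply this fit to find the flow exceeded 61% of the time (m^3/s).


Q = 102.7 * (1 + (50 - 61)/100) = 91.4030 m^3/s


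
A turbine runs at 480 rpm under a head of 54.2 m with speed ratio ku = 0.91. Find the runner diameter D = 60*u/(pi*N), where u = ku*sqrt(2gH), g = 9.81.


u = 0.91 * sqrt(2*9.81*54.2) = 29.6750 m/s
D = 60 * 29.6750 / (pi * 480) = 1.1807 m


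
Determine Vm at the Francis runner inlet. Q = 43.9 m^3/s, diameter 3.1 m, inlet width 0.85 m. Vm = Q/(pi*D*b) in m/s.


Vm = 43.9 / (pi * 3.1 * 0.85) = 5.3032 m/s


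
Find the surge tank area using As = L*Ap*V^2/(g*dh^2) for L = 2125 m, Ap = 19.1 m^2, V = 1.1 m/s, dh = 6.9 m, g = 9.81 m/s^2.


As = 2125 * 19.1 * 1.1^2 / (9.81 * 6.9^2) = 105.1503 m^2


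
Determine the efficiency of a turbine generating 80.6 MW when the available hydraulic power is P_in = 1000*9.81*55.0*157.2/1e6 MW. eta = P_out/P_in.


P_in = 1000 * 9.81 * 55.0 * 157.2 / 1e6 = 84.8173 MW
eta = 80.6 / 84.8173 = 0.9503


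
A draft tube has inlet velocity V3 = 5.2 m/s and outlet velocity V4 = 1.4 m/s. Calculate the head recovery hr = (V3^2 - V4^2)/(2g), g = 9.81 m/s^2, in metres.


hr = (5.2^2 - 1.4^2) / (2*9.81) = 1.2783 m


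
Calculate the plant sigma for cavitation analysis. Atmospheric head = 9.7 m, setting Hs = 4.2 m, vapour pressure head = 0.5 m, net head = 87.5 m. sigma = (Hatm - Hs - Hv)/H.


sigma = (9.7 - 4.2 - 0.5) / 87.5 = 0.0571


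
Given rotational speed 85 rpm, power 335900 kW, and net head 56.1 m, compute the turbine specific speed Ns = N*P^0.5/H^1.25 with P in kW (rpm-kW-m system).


Ns = 85 * 335900^0.5 / 56.1^1.25 = 320.8635


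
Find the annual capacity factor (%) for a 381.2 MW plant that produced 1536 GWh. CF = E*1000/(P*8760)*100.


CF = 1536 * 1000 / (381.2 * 8760) * 100 = 45.9975 %


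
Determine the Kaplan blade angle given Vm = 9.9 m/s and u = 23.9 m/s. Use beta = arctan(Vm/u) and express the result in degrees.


beta = arctan(9.9 / 23.9) = 22.5006 degrees


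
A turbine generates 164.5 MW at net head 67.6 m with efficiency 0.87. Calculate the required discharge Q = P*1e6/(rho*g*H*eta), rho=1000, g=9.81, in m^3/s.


Q = 164.5 * 1e6 / (1000 * 9.81 * 67.6 * 0.87) = 285.1221 m^3/s


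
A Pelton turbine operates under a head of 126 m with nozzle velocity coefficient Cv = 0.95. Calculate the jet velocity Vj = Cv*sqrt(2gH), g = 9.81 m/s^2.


Vj = 0.95 * sqrt(2*9.81*126) = 47.2344 m/s


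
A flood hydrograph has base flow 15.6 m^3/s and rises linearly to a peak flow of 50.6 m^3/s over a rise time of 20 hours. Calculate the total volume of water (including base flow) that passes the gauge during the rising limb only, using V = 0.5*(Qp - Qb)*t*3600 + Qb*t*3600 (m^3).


V = 0.5*(50.6 - 15.6)*20*3600 + 15.6*20*3600 = 2.3832e+06 m^3


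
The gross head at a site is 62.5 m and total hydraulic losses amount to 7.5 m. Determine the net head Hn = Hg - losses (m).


Hn = 62.5 - 7.5 = 55.0000 m


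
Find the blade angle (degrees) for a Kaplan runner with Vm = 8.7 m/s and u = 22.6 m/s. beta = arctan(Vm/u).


beta = arctan(8.7 / 22.6) = 21.0545 degrees


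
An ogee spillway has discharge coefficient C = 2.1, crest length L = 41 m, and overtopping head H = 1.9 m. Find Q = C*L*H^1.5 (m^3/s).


Q = 2.1 * 41 * 1.9^1.5 = 225.4933 m^3/s


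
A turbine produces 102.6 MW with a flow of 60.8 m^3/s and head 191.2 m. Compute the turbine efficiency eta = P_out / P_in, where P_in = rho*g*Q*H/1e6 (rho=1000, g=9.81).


P_in = 1000 * 9.81 * 60.8 * 191.2 / 1e6 = 114.0409 MW
eta = 102.6 / 114.0409 = 0.8997


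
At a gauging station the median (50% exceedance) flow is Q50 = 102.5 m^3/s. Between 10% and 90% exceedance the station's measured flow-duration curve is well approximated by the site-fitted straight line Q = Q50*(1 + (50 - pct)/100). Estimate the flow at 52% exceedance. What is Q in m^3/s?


Q = 102.5 * (1 + (50 - 52)/100) = 100.4500 m^3/s


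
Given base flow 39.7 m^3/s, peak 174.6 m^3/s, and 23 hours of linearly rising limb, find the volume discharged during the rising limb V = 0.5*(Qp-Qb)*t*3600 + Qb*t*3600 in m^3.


V = 0.5*(174.6 - 39.7)*23*3600 + 39.7*23*3600 = 8.8720e+06 m^3


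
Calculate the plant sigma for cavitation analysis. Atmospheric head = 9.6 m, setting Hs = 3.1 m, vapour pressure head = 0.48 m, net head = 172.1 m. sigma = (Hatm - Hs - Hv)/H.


sigma = (9.6 - 3.1 - 0.48) / 172.1 = 0.0350


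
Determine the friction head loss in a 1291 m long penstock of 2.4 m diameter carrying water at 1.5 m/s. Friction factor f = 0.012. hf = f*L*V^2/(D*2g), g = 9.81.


hf = 0.012 * 1291 * 1.5^2 / (2.4 * 2 * 9.81) = 0.7403 m


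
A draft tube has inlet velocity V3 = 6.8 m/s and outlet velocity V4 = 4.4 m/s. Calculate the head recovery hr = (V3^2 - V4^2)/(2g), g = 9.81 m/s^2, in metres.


hr = (6.8^2 - 4.4^2) / (2*9.81) = 1.3700 m


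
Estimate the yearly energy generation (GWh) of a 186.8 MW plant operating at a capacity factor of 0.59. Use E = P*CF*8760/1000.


E = 186.8 * 0.59 * 8760 / 1000 = 965.4571 GWh


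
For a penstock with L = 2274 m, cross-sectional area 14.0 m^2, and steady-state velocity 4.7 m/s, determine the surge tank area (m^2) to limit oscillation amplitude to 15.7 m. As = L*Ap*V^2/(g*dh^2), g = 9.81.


As = 2274 * 14.0 * 4.7^2 / (9.81 * 15.7^2) = 290.8345 m^2


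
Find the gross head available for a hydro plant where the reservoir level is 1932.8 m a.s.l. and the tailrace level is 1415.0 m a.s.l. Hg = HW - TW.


Hg = 1932.8 - 1415.0 = 517.8000 m


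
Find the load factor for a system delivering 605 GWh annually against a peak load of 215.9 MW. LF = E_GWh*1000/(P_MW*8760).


LF = 605 * 1000 / (215.9 * 8760) = 0.3199


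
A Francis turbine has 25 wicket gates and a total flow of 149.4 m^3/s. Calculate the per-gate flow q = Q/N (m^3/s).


q = 149.4 / 25 = 5.9760 m^3/s


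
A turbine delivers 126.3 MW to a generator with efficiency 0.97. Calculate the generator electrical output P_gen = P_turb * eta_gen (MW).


P_gen = 126.3 * 0.97 = 122.5110 MW


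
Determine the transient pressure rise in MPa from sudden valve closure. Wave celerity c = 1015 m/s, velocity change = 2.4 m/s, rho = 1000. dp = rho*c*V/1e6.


dp = 1000 * 1015 * 2.4 / 1e6 = 2.4360 MPa


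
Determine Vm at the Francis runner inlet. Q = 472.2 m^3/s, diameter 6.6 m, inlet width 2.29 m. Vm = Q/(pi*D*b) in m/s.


Vm = 472.2 / (pi * 6.6 * 2.29) = 9.9448 m/s


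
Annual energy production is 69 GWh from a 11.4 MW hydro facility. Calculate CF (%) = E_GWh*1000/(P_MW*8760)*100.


CF = 69 * 1000 / (11.4 * 8760) * 100 = 69.0940 %


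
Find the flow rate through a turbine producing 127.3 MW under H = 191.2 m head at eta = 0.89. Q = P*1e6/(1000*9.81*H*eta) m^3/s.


Q = 127.3 * 1e6 / (1000 * 9.81 * 191.2 * 0.89) = 76.2573 m^3/s
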